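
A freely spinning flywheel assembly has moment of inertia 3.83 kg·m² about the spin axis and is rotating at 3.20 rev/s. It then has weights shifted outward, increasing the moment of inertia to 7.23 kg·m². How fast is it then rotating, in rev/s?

ω₂ ≈ 1.70 rev/s

No external torque acts about the spin axis, so angular momentum is conserved.
ω₂ = I₁ω₁ / I₂ = (3.830)(3.20 rev/s) / (7.230) = 1.695 rev/s.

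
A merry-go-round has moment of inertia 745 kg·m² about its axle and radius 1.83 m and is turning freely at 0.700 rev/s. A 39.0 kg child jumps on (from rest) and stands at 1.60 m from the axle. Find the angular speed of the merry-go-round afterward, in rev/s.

The added mass arrives with no angular momentum about the axle, and any external torque about the axle is negligible, so the system's angular momentum is conserved.
Added inertia Σmr² = (39.0)(1.60)² = 99.84 kg·m²; I_f = 745.0 + 99.84 = 844.8 kg·m².
ω_f = I_p ω_i / I_f = (745.0)(0.700) / 844.8 = 0.6173 rev/s.

ω_f ≈ 0.617 rev/s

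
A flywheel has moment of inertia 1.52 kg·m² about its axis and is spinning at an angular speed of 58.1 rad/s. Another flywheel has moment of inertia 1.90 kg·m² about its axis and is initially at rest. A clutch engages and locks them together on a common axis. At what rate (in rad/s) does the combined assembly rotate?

|ω_f| ≈ 25.8 rad/s

The coupling torques are internal; angular momentum about the shared axis is conserved.
Taking A's sense as positive: L = (1.520)(58.1) = 88.31 kg·m²·rad/s.
Combined I = 1.520 + 1.900 = 3.420 kg·m².
ω_f = L / I = 88.31 / 3.420 = 25.82 rad/s.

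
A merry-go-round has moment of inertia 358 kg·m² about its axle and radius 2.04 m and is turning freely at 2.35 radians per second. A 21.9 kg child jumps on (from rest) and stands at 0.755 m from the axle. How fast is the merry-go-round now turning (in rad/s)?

No external torque acts about the axle; L_before = L_after.
Added inertia Σmr² = (21.9)(0.755)² = 12.48 kg·m²; I_f = 358.0 + 12.48 = 370.5 kg·m².
ω_f = I_p ω_i / I_f = (358.0)(2.35) / 370.5 = 2.271 rad/s.

ω_f ≈ 2.27 rad/s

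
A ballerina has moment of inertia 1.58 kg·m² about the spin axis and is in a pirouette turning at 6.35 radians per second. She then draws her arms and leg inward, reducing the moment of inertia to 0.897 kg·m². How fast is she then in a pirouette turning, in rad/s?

ω₂ ≈ 11.2 rad/s

No external torque acts about the spin axis, so angular momentum is conserved.
ω₂ = I₁ω₁ / I₂ = (1.580)(6.35 rad/s) / (0.8970) = 11.19 rad/s.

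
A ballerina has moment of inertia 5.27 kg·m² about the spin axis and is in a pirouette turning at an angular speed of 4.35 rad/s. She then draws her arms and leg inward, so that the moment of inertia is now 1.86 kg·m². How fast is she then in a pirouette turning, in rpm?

With no external torque about the axis, L is conserved: I₁ω₁ = I₂ω₂.
ω₂ = I₁ω₁ / I₂ = (5.270)(4.35 rad/s) / (1.860) = 12.32 rad/s = 117.7 rpm.

ω₂ ≈ 118 rpm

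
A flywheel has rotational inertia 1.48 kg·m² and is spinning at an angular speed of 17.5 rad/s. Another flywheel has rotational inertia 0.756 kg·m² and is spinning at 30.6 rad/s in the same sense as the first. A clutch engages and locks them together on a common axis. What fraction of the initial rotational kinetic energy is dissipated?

fraction ≈ 0.0740

No external torque acts about the common axis, so total angular momentum is conserved.
Taking A's sense as positive: L = (1.480)(17.5) + (0.7560)(30.6) = 49.03 kg·m²·rad/s.
Combined I = 1.480 + 0.7560 = 2.236 kg·m².
ω_f = L / I = 49.03 / 2.236 = 21.93 rad/s.
KE_i = ½ΣIω² = 580.6 J; KE_f = ½(2.236)(21.93)² = 537.6 J.
Fraction dissipated = (KE_i − KE_f)/KE_i = 0.07396.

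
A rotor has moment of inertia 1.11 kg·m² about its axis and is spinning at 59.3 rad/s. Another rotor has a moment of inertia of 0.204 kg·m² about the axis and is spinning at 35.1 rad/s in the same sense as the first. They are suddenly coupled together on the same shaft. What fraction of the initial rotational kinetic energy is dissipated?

No external torque acts about the common axis, so total angular momentum is conserved.
Taking A's sense as positive: L = (1.110)(59.3) + (0.2040)(35.1) = 72.98 kg·m²·rad/s.
Combined I = 1.110 + 0.2040 = 1.314 kg·m².
ω_f = L / I = 72.98 / 1.314 = 55.54 rad/s.
KE_i = ½ΣIω² = 2077 J; KE_f = ½(1.314)(55.54)² = 2027 J.
Fraction dissipated = (KE_i − KE_f)/KE_i = 0.02429.

fraction ≈ 0.0243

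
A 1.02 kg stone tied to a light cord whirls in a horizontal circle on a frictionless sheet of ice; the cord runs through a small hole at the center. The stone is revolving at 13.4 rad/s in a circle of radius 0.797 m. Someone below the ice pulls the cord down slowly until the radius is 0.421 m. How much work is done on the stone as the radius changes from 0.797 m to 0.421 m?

W ≈ 150 J

The constraining force is radial, so m r² ω about the center is conserved.
ω₂ = ω₁ (r₁/r₂)² = (13.4)(0.797/0.421)² = 48.02 rad/s.
W = ΔKE = ½m(v₂² − v₁²) = 150.3 J.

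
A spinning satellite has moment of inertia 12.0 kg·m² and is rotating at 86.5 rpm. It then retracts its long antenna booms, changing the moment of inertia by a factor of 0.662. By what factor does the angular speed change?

With no external torque about the axis, L is conserved: I₁ω₁ = I₂ω₂.
I₂ = 0.662 × 12.0 = 7.944 kg·m².
ω₂/ω₁ = I₁/I₂ = 12.00 / 7.944 = 1.511.

ω₂/ω₁ ≈ 1.51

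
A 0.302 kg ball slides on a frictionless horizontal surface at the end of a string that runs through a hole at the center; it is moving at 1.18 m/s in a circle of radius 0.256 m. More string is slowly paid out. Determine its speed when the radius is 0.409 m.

The only horizontal force on the mass is along the cord (radial), so it exerts no torque about the hole and angular momentum m v r is conserved.
v₂ = v₁ r₁ / r₂ = (1.18)(0.256) / (0.409) = 0.7386 m/s.

v₂ ≈ 0.739 m/s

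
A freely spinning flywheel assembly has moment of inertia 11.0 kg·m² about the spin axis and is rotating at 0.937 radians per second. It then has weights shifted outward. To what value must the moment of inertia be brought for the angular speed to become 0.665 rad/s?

No external torque acts about the spin axis, so angular momentum is conserved.
I₂ = I₁ω₁ / ω₂ = (11.0)(0.937) / (0.665) = 15.50 kg·m².

I₂ ≈ 15.5 kg·m²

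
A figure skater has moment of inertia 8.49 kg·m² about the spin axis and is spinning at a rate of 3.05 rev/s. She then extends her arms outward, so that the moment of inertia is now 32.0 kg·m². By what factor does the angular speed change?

Angular momentum about the spin axis is conserved since the torque about it is zero.
ω₂/ω₁ = I₁/I₂ = 8.490 / 32.00 = 0.2653.

ω₂/ω₁ ≈ 0.265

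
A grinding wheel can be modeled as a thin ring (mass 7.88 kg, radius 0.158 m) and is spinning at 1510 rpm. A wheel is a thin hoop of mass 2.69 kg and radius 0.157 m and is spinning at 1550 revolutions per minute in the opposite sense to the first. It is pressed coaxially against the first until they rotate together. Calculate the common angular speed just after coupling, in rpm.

The coupling torques are internal; angular momentum about the shared axis is conserved.
Moments of inertia: I_A = (7.88)(0.158)² = 0.1967 kg·m²; I_B = (2.69)(0.157)² = 0.06631 kg·m².
Taking A's sense as positive: L = (0.1967)(1510) − (0.06631)(1550) = 194.3 kg·m²·rpm.
Combined I = 0.1967 + 0.06631 = 0.2630 kg·m².
ω_f = L / I = 194.3 / 0.2630 = 738.6 rpm.

|ω_f| ≈ 739 rpm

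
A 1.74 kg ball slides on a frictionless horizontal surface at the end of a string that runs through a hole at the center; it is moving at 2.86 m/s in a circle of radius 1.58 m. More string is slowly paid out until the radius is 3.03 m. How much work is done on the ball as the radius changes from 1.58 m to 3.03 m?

The only horizontal force on the mass is along the cord (radial), so it exerts no torque about the hole and angular momentum m v r is conserved.
v₂ = v₁ r₁ / r₂ = (2.86)(1.58) / (3.03) = 1.491 m/s.
W = ΔKE = ½m(v₂² − v₁²) = -5.181 J.

W ≈ -5.18 J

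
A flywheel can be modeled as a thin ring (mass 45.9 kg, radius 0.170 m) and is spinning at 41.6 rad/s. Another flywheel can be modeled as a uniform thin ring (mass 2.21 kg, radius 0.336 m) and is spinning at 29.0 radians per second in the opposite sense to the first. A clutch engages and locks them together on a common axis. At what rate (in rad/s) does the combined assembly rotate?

|ω_f| ≈ 30.4 rad/s

No external torque acts about the common axis, so total angular momentum is conserved.
Moments of inertia: I_A = (45.9)(0.170)² = 1.327 kg·m²; I_B = (2.21)(0.336)² = 0.2495 kg·m².
Taking A's sense as positive: L = (1.327)(41.6) − (0.2495)(29.0) = 47.95 kg·m²·rad/s.
Combined I = 1.327 + 0.2495 = 1.576 kg·m².
ω_f = L / I = 47.95 / 1.576 = 30.42 rad/s.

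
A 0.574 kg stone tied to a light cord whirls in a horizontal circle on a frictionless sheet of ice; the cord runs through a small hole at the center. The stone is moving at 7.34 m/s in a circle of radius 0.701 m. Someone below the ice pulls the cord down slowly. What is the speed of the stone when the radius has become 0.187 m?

Central (radial) force ⇒ zero torque about the center ⇒ m v r is constant.
v₂ = v₁ r₁ / r₂ = (7.34)(0.701) / (0.187) = 27.52 m/s.

v₂ ≈ 27.5 m/s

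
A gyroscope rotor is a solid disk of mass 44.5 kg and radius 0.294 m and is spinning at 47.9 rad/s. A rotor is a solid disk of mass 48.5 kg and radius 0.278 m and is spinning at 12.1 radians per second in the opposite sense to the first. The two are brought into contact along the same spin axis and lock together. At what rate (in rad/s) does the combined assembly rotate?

No external torque acts about the common axis, so total angular momentum is conserved.
Moments of inertia: I_A = ½(44.5)(0.294)² = 1.923 kg·m²; I_B = ½(48.5)(0.278)² = 1.874 kg·m².
Taking A's sense as positive: L = (1.923)(47.9) − (1.874)(12.1) = 69.44 kg·m²·rad/s.
Combined I = 1.923 + 1.874 = 3.797 kg·m².
ω_f = L / I = 69.44 / 3.797 = 18.29 rad/s.

|ω_f| ≈ 18.3 rad/s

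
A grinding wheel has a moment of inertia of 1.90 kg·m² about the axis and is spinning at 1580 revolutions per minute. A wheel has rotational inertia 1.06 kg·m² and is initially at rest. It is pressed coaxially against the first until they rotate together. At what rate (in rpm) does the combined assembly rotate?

|ω_f| ≈ 1010 rpm

No external torque acts about the common axis, so total angular momentum is conserved.
Taking A's sense as positive: L = (1.900)(1580) = 3002 kg·m²·rpm.
Combined I = 1.900 + 1.060 = 2.960 kg·m².
ω_f = L / I = 3002 / 2.960 = 1014 rpm.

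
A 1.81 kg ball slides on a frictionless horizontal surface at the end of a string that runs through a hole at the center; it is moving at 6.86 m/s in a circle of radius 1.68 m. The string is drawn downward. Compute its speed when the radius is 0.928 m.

The only horizontal force on the mass is along the cord (radial), so it exerts no torque about the hole and angular momentum m v r is conserved.
v₂ = v₁ r₁ / r₂ = (6.86)(1.68) / (0.928) = 12.42 m/s.

v₂ ≈ 12.4 m/s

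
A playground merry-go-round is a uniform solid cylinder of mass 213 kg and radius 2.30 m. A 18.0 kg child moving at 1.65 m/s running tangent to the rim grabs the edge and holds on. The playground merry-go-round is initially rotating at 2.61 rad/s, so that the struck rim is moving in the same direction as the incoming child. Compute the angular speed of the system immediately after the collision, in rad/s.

The axle reaction passes through the axle and exerts no torque about it; angular momentum about the axle is conserved through the impact.
I_p = ½(213)(2.30)² = 563.4 kg·m². Taking the sense of the child's angular momentum as positive, L_{child} = m v R = (18.0)(1.65)(2.30) = 68.31 kg·m²/s.
L_i = +I_p ω_p + m v R = +(563.4)(2.61) + 68.31 = 1539 kg·m²/s.
After sticking, I_f = I_p + m R² = 563.4 + (18.0)(2.30)² = 658.6 kg·m².
ω_f = L_i / I_f = 1539 / 658.6 = 2.336 rad/s.

|ω_f| ≈ 2.34 rad/s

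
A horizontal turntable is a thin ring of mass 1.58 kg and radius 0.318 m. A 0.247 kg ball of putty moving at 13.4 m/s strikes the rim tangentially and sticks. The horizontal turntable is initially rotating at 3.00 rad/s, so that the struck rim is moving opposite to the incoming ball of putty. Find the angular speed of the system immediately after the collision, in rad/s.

About the axle the impulsive forces during the collision are internal, so angular momentum about that axis is conserved.
I_p = (1.58)(0.318)² = 0.1598 kg·m². Taking the sense of the ball of putty's angular momentum as positive, L_{ball} = m v R = (0.247)(13.4)(0.318) = 1.053 kg·m²/s.
L_i = −I_p ω_p + m v R = −(0.1598)(3.00) + 1.053 = 0.5732 kg·m²/s.
After sticking, I_f = I_p + m R² = 0.1598 + (0.247)(0.318)² = 0.1848 kg·m².
ω_f = L_i / I_f = 0.5732 / 0.1848 = 3.102 rad/s.

|ω_f| ≈ 3.10 rad/s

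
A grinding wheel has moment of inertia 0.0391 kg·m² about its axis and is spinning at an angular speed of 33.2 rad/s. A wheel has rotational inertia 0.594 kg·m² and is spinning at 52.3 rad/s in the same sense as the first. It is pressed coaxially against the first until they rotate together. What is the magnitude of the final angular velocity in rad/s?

|ω_f| ≈ 51.1 rad/s

No external torque acts about the common axis, so total angular momentum is conserved.
Taking A's sense as positive: L = (0.03910)(33.2) + (0.5940)(52.3) = 32.36 kg·m²·rad/s.
Combined I = 0.03910 + 0.5940 = 0.6331 kg·m².
ω_f = L / I = 32.36 / 0.6331 = 51.12 rad/s.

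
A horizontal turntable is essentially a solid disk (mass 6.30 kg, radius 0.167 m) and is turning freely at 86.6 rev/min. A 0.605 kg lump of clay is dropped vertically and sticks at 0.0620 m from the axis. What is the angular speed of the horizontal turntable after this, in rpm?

ω_f ≈ 84.4 rpm

No external torque acts about the axis; L_before = L_after.
I_p = ½(6.30)(0.167)² = 0.08785 kg·m².
Added inertia Σmr² = (0.605)(0.0620)² = 0.002326 kg·m²; I_f = 0.08785 + 0.002326 = 0.09018 kg·m².
ω_f = I_p ω_i / I_f = (0.08785)(86.6) / 0.09018 = 84.37 rpm.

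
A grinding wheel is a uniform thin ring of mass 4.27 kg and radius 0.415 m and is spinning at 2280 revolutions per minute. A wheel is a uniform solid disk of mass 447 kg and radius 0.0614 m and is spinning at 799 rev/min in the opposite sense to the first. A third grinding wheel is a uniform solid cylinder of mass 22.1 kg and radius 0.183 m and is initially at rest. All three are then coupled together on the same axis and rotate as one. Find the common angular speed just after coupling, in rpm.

The coupling torques are internal; angular momentum about the shared axis is conserved.
Moments of inertia: I_A = (4.27)(0.415)² = 0.7354 kg·m²; I_B = ½(447)(0.0614)² = 0.8426 kg·m²; I_C = ½(22.1)(0.183)² = 0.3701 kg·m².
Taking A's sense as positive: L = (0.7354)(2280) − (0.8426)(799) = 1003 kg·m²·rpm.
Combined I = 0.7354 + 0.8426 + 0.3701 = 1.948 kg·m².
ω_f = L / I = 1003 / 1.948 = 515.1 rpm.

|ω_f| ≈ 515 rpm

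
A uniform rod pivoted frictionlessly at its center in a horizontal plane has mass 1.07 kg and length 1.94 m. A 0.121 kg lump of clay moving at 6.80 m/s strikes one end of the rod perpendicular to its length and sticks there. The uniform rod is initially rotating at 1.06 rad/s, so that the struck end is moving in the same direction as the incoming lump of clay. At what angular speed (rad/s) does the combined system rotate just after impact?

About the pivot the impulsive forces during the collision are internal, so angular momentum about that axis is conserved.
I_p = (1/12)(1.07)(1.94)² = 0.3356 kg·m². Taking the sense of the lump of clay's angular momentum as positive, L_{lump} = m v R = (0.121)(6.80)(1.94/2) = 0.7981 kg·m²/s.
L_i = +I_p ω_p + m v R = +(0.3356)(1.06) + 0.7981 = 1.154 kg·m²/s.
After sticking, I_f = I_p + m R² = 0.3356 + (0.121)(1.94/2)² = 0.4494 kg·m².
ω_f = L_i / I_f = 1.154 / 0.4494 = 2.567 rad/s.

|ω_f| ≈ 2.57 rad/s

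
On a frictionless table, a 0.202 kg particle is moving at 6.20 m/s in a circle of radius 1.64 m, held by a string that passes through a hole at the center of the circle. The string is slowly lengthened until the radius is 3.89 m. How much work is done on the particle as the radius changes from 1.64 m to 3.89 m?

Central (radial) force ⇒ zero torque about the center ⇒ m v r is constant.
v₂ = v₁ r₁ / r₂ = (6.20)(1.64) / (3.89) = 2.614 m/s.
W = ΔKE = ½m(v₂² − v₁²) = -3.192 J.

W ≈ -3.19 J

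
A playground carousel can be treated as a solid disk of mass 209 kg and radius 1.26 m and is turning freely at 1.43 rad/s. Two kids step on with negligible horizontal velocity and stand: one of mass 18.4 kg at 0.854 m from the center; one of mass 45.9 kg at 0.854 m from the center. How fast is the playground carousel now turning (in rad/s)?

ω_f ≈ 1.11 rad/s

No external torque acts about the center; L_before = L_after.
I_p = ½(209)(1.26)² = 165.9 kg·m².
Added inertia Σmr² = (18.4)(0.854)² + (45.9)(0.854)² = 46.90 kg·m²; I_f = 165.9 + 46.90 = 212.8 kg·m².
ω_f = I_p ω_i / I_f = (165.9)(1.43) / 212.8 = 1.115 rad/s.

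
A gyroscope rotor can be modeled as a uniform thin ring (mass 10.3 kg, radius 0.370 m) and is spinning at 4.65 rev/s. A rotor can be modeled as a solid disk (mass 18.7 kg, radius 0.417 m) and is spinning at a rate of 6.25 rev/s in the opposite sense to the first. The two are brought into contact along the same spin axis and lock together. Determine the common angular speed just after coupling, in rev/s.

No external torque acts about the common axis, so total angular momentum is conserved.
Moments of inertia: I_A = (10.3)(0.370)² = 1.410 kg·m²; I_B = ½(18.7)(0.417)² = 1.626 kg·m².
Taking A's sense as positive: L = (1.410)(4.65) − (1.626)(6.25) = -3.605 kg·m²·rev/s.
Combined I = 1.410 + 1.626 = 3.036 kg·m².
ω_f = L / I = -3.605 / 3.036 = -1.187 rev/s.

|ω_f| ≈ 1.19 rev/s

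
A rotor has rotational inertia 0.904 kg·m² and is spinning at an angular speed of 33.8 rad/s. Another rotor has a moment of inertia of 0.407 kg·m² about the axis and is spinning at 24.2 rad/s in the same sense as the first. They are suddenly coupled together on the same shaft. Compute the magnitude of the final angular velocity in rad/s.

|ω_f| ≈ 30.8 rad/s

The coupling torques are internal; angular momentum about the shared axis is conserved.
Taking A's sense as positive: L = (0.9040)(33.8) + (0.4070)(24.2) = 40.40 kg·m²·rad/s.
Combined I = 0.9040 + 0.4070 = 1.311 kg·m².
ω_f = L / I = 40.40 / 1.311 = 30.82 rad/s.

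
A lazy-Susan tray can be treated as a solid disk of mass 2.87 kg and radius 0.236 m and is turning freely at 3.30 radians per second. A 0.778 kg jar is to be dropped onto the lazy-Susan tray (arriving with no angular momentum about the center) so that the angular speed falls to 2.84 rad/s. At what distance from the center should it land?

No external torque acts about the center; L_before = L_after.
I_p = ½(2.87)(0.236)² = 0.07992 kg·m².
I_p ω_i = (I_p + m r²) ω_f ⇒ m r² = I_p(ω_i/ω_f − 1) = 0.07992(3.30/2.84 − 1) = 0.01295 kg·m².
r = √(0.01295/0.778) = 0.1290 m.

r ≈ 0.129 m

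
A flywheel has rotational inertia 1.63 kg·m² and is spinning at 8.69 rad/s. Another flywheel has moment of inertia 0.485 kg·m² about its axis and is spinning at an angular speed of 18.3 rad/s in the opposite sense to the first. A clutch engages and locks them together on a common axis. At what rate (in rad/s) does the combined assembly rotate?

|ω_f| ≈ 2.50 rad/s

No external torque acts about the common axis, so total angular momentum is conserved.
Taking A's sense as positive: L = (1.630)(8.69) − (0.4850)(18.3) = 5.289 kg·m²·rad/s.
Combined I = 1.630 + 0.4850 = 2.115 kg·m².
ω_f = L / I = 5.289 / 2.115 = 2.501 rad/s.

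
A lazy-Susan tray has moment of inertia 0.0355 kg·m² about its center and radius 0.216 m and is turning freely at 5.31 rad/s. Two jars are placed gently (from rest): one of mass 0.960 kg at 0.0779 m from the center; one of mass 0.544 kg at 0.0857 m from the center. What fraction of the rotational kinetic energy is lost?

fraction ≈ 0.217

The added mass arrives with no angular momentum about the center, and any external torque about the center is negligible, so the system's angular momentum is conserved.
Added inertia Σmr² = (0.960)(0.0779)² + (0.544)(0.0857)² = 0.009821 kg·m²; I_f = 0.03550 + 0.009821 = 0.04532 kg·m².
ω_f = I_p ω_i / I_f = (0.03550)(5.31) / 0.04532 = 4.159 rad/s.
KE_i = ½(0.03550)(5.310 rad/s)² = 0.5005 J; KE_f = ½(0.04532)(4.159)² = 0.3920 J.
Fraction lost = 0.2167.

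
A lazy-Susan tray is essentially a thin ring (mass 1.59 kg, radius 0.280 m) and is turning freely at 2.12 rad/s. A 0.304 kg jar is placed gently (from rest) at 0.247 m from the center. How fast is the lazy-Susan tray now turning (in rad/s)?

No external torque acts about the center; L_before = L_after.
I_p = (1.59)(0.280)² = 0.1247 kg·m².
Added inertia Σmr² = (0.304)(0.247)² = 0.01855 kg·m²; I_f = 0.1247 + 0.01855 = 0.1432 kg·m².
ω_f = I_p ω_i / I_f = (0.1247)(2.12) / 0.1432 = 1.845 rad/s.

ω_f ≈ 1.85 rad/s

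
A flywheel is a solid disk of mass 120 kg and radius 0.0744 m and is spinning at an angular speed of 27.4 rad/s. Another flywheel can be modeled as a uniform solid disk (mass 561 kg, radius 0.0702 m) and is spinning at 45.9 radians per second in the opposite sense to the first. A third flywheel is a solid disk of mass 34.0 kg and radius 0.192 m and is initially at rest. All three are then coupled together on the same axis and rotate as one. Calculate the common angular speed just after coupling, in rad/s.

|ω_f| ≈ 23.2 rad/s

The coupling torques are internal; angular momentum about the shared axis is conserved.
Moments of inertia: I_A = ½(120)(0.0744)² = 0.3321 kg·m²; I_B = ½(561)(0.0702)² = 1.382 kg·m²; I_C = ½(34.0)(0.192)² = 0.6267 kg·m².
Taking A's sense as positive: L = (0.3321)(27.4) − (1.382)(45.9) = -54.35 kg·m²·rad/s.
Combined I = 0.3321 + 1.382 + 0.6267 = 2.341 kg·m².
ω_f = L / I = -54.35 / 2.341 = -23.21 rad/s.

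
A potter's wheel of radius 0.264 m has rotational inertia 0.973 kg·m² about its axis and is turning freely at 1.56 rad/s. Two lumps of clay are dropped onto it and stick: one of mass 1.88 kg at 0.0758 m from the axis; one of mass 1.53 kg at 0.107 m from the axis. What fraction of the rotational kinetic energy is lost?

fraction ≈ 0.0283

No external torque acts about the axis; L_before = L_after.
Added inertia Σmr² = (1.88)(0.0758)² + (1.53)(0.107)² = 0.02832 kg·m²; I_f = 0.9730 + 0.02832 = 1.001 kg·m².
ω_f = I_p ω_i / I_f = (0.9730)(1.56) / 1.001 = 1.516 rad/s.
KE_i = ½(0.9730)(1.560 rad/s)² = 1.184 J; KE_f = ½(1.001)(1.516)² = 1.150 J.
Fraction lost = 0.02828.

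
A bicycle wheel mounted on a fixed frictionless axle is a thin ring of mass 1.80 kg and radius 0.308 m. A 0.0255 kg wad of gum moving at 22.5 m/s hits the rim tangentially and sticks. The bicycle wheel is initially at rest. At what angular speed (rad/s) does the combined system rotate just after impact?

|ω_f| ≈ 1.02 rad/s

The axle reaction passes through the axle and exerts no torque about it; angular momentum about the axle is conserved through the impact.
I_p = (1.80)(0.308)² = 0.1708 kg·m². Taking the sense of the wad of gum's angular momentum as positive, L_{wad} = m v R = (0.0255)(22.5)(0.308) = 0.1767 kg·m²/s.
L_i = 0 + 0.1767 = 0.1767 kg·m²/s.
After sticking, I_f = I_p + m R² = 0.1708 + (0.0255)(0.308)² = 0.1732 kg·m².
ω_f = L_i / I_f = 0.1767 / 0.1732 = 1.020 rad/s.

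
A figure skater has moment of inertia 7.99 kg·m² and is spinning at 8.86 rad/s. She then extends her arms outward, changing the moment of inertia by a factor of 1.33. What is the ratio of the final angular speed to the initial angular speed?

Angular momentum about the spin axis is conserved since the torque about it is zero.
I₂ = 1.33 × 7.99 = 10.63 kg·m².
ω₂/ω₁ = I₁/I₂ = 7.990 / 10.63 = 0.7519.

ω₂/ω₁ ≈ 0.752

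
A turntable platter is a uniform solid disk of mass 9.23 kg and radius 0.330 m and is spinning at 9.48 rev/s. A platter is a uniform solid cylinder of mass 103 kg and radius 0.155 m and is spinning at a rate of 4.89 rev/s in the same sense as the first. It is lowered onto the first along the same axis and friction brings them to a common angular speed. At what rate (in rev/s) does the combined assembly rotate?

|ω_f| ≈ 6.22 rev/s

The coupling torques are internal; angular momentum about the shared axis is conserved.
Moments of inertia: I_A = ½(9.23)(0.330)² = 0.5026 kg·m²; I_B = ½(103)(0.155)² = 1.237 kg·m².
Taking A's sense as positive: L = (0.5026)(9.48) + (1.237)(4.89) = 10.81 kg·m²·rev/s.
Combined I = 0.5026 + 1.237 = 1.740 kg·m².
ω_f = L / I = 10.81 / 1.740 = 6.216 rev/s.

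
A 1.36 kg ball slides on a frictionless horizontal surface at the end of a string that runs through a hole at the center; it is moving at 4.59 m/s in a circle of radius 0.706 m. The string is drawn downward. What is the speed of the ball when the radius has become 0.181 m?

v₂ ≈ 17.9 m/s

Central (radial) force ⇒ zero torque about the center ⇒ m v r is constant.
v₂ = v₁ r₁ / r₂ = (4.59)(0.706) / (0.181) = 17.90 m/s.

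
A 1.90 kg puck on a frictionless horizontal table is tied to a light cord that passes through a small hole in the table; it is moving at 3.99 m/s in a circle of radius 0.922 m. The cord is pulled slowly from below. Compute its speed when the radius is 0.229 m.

Central (radial) force ⇒ zero torque about the center ⇒ m v r is constant.
v₂ = v₁ r₁ / r₂ = (3.99)(0.922) / (0.229) = 16.06 m/s.

v₂ ≈ 16.1 m/s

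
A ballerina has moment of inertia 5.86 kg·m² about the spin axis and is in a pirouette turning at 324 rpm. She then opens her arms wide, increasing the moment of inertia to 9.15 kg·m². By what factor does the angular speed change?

ω₂/ω₁ ≈ 0.640

No external torque acts about the spin axis, so angular momentum is conserved.
ω₂/ω₁ = I₁/I₂ = 5.860 / 9.150 = 0.6404.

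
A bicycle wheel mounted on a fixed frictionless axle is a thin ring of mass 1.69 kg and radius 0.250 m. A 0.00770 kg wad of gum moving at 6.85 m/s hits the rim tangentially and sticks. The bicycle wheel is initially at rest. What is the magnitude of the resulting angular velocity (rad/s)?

|ω_f| ≈ 0.124 rad/s

About the axle the impulsive forces during the collision are internal, so angular momentum about that axis is conserved.
I_p = (1.69)(0.250)² = 0.1056 kg·m². Taking the sense of the wad of gum's angular momentum as positive, L_{wad} = m v R = (0.00770)(6.85)(0.250) = 0.01319 kg·m²/s.
L_i = 0 + 0.01319 = 0.01319 kg·m²/s.
After sticking, I_f = I_p + m R² = 0.1056 + (0.00770)(0.250)² = 0.1061 kg·m².
ω_f = L_i / I_f = 0.01319 / 0.1061 = 0.1243 rad/s.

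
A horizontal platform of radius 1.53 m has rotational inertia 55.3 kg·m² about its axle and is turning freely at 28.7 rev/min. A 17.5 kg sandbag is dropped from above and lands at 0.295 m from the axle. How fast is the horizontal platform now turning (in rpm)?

No external torque acts about the axle; L_before = L_after.
Added inertia Σmr² = (17.5)(0.295)² = 1.523 kg·m²; I_f = 55.30 + 1.523 = 56.82 kg·m².
ω_f = I_p ω_i / I_f = (55.30)(28.7) / 56.82 = 27.93 rpm.

ω_f ≈ 27.9 rpm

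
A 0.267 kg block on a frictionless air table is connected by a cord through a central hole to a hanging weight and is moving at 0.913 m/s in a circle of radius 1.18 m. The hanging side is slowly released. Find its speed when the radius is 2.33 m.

The only horizontal force on the mass is along the cord (radial), so it exerts no torque about the hole and angular momentum m v r is conserved.
v₂ = v₁ r₁ / r₂ = (0.913)(1.18) / (2.33) = 0.4624 m/s.

v₂ ≈ 0.462 m/s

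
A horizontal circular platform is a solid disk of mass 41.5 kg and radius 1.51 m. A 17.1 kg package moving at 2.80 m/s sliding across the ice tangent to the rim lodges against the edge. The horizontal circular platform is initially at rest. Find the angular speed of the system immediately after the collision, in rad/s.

|ω_f| ≈ 0.838 rad/s

The axle reaction passes through the central axle and exerts no torque about it; angular momentum about the central axle is conserved through the impact.
I_p = ½(41.5)(1.51)² = 47.31 kg·m². Taking the sense of the package's angular momentum as positive, L_{package} = m v R = (17.1)(2.80)(1.51) = 72.30 kg·m²/s.
L_i = 0 + 72.30 = 72.30 kg·m²/s.
After sticking, I_f = I_p + m R² = 47.31 + (17.1)(1.51)² = 86.30 kg·m².
ω_f = L_i / I_f = 72.30 / 86.30 = 0.8377 rad/s.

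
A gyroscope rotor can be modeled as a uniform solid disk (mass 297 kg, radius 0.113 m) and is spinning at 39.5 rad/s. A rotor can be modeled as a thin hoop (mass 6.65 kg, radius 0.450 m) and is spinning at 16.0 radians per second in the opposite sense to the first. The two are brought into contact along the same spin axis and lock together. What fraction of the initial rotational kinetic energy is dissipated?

No external torque acts about the common axis, so total angular momentum is conserved.
Moments of inertia: I_A = ½(297)(0.113)² = 1.896 kg·m²; I_B = (6.65)(0.450)² = 1.347 kg·m².
Taking A's sense as positive: L = (1.896)(39.5) − (1.347)(16.0) = 53.35 kg·m²·rad/s.
Combined I = 1.896 + 1.347 = 3.243 kg·m².
ω_f = L / I = 53.35 / 3.243 = 16.45 rad/s.
KE_i = ½ΣIω² = 1652 J; KE_f = ½(3.243)(16.45)² = 438.9 J.
Fraction dissipated = (KE_i − KE_f)/KE_i = 0.7343.

fraction ≈ 0.734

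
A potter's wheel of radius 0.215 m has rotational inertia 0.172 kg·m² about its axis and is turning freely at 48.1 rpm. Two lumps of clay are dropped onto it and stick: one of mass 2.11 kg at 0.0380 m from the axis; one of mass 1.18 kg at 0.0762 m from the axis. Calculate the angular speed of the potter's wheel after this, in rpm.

No external torque acts about the axis; L_before = L_after.
Added inertia Σmr² = (2.11)(0.0380)² + (1.18)(0.0762)² = 0.009898 kg·m²; I_f = 0.1720 + 0.009898 = 0.1819 kg·m².
ω_f = I_p ω_i / I_f = (0.1720)(48.1) / 0.1819 = 45.48 rpm.

ω_f ≈ 45.5 rpm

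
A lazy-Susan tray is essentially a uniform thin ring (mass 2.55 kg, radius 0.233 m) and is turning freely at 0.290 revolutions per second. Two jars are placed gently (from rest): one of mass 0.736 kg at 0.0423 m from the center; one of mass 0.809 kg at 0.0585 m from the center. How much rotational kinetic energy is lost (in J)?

energy lost ≈ 0.00659 J

The added mass arrives with no angular momentum about the center, and any external torque about the center is negligible, so the system's angular momentum is conserved.
I_p = (2.55)(0.233)² = 0.1384 kg·m².
Added inertia Σmr² = (0.736)(0.0423)² + (0.809)(0.0585)² = 0.004086 kg·m²; I_f = 0.1384 + 0.004086 = 0.1425 kg·m².
ω_f = I_p ω_i / I_f = (0.1384)(0.290) / 0.1425 = 0.2817 rev/s.
KE_i = ½(0.1384)(1.822 rad/s)² = 0.2298 J; KE_f = ½(0.1425)(1.770)² = 0.2232 J.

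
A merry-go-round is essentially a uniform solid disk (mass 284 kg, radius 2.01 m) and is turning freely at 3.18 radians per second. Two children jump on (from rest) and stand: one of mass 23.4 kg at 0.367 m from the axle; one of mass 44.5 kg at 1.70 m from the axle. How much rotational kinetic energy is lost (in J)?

The added mass arrives with no angular momentum about the axle, and any external torque about the axle is negligible, so the system's angular momentum is conserved.
I_p = ½(284)(2.01)² = 573.7 kg·m².
Added inertia Σmr² = (23.4)(0.367)² + (44.5)(1.70)² = 131.8 kg·m²; I_f = 573.7 + 131.8 = 705.5 kg·m².
ω_f = I_p ω_i / I_f = (573.7)(3.18) / 705.5 = 2.586 rad/s.
KE_i = ½(573.7)(3.180 rad/s)² = 2901 J; KE_f = ½(705.5)(2.586)² = 2359 J.

energy lost ≈ 542 J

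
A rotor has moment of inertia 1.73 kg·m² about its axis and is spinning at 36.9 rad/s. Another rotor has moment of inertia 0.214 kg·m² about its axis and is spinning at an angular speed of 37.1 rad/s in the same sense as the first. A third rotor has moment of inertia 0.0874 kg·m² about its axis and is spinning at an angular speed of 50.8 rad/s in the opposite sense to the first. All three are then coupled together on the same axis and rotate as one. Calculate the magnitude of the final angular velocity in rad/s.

|ω_f| ≈ 33.1 rad/s

The coupling torques are internal; angular momentum about the shared axis is conserved.
Taking A's sense as positive: L = (1.730)(36.9) + (0.2140)(37.1) − (0.08740)(50.8) = 67.34 kg·m²·rad/s.
Combined I = 1.730 + 0.2140 + 0.08740 = 2.031 kg·m².
ω_f = L / I = 67.34 / 2.031 = 33.15 rad/s.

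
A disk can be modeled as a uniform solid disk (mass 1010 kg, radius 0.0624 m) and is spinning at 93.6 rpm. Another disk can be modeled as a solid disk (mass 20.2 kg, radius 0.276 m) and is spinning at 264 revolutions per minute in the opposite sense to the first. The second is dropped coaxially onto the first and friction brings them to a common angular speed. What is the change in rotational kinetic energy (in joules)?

ΔKE ≈ -388 J

No external torque acts about the common axis, so total angular momentum is conserved.
Moments of inertia: I_A = ½(1010)(0.0624)² = 1.966 kg·m²; I_B = ½(20.2)(0.276)² = 0.7694 kg·m².
Taking A's sense as positive: L = (1.966)(93.6) − (0.7694)(264) = -19.07 kg·m²·rpm.
Combined I = 1.966 + 0.7694 = 2.736 kg·m².
ω_f = L / I = -19.07 / 2.736 = -6.969 rpm.
KE_i = ½ΣIω² = 388.5 J; KE_f = ½(2.736)(0.7298)² = 0.7285 J.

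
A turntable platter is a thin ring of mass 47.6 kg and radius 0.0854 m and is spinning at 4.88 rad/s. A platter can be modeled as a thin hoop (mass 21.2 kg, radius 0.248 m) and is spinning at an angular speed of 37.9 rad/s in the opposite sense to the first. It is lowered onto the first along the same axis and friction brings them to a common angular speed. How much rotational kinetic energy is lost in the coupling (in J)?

ΔKE lost ≈ 251 J

The coupling torques are internal; angular momentum about the shared axis is conserved.
Moments of inertia: I_A = (47.6)(0.0854)² = 0.3472 kg·m²; I_B = (21.2)(0.248)² = 1.304 kg·m².
Taking A's sense as positive: L = (0.3472)(4.88) − (1.304)(37.9) = -47.72 kg·m²·rad/s.
Combined I = 0.3472 + 1.304 = 1.651 kg·m².
ω_f = L / I = -47.72 / 1.651 = -28.90 rad/s.
KE_i = ½ΣIω² = 940.6 J; KE_f = ½(1.651)(28.90)² = 689.7 J.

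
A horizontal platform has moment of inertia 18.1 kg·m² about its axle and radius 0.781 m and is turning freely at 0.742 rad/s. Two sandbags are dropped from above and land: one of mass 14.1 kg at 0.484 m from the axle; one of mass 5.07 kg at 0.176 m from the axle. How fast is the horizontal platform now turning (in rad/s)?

The added mass arrives with no angular momentum about the axle, and any external torque about the axle is negligible, so the system's angular momentum is conserved.
Added inertia Σmr² = (14.1)(0.484)² + (5.07)(0.176)² = 3.460 kg·m²; I_f = 18.10 + 3.460 = 21.56 kg·m².
ω_f = I_p ω_i / I_f = (18.10)(0.742) / 21.56 = 0.6229 rad/s.

ω_f ≈ 0.623 rad/s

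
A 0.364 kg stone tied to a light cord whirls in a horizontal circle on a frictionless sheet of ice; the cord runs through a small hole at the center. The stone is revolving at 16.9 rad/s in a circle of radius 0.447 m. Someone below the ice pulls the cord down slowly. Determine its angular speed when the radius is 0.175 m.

No torque about the axis ⇒ m r₁² ω₁ = m r₂² ω₂.
ω₂ = ω₁ (r₁/r₂)² = (16.9)(0.447/0.175)² = 110.3 rad/s.

ω₂ ≈ 110 rad/s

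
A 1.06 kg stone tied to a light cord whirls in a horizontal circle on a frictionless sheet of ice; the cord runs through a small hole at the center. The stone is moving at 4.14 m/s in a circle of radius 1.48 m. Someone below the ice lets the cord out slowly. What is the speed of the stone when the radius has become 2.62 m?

v₂ ≈ 2.34 m/s

Central (radial) force ⇒ zero torque about the center ⇒ m v r is constant.
v₂ = v₁ r₁ / r₂ = (4.14)(1.48) / (2.62) = 2.339 m/s.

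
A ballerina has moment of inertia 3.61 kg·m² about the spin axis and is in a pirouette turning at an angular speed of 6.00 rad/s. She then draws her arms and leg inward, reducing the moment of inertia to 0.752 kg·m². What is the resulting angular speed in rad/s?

Angular momentum about the spin axis is conserved since the torque about it is zero.
ω₂ = I₁ω₁ / I₂ = (3.610)(6.00 rad/s) / (0.7520) = 28.80 rad/s.

ω₂ ≈ 28.8 rad/s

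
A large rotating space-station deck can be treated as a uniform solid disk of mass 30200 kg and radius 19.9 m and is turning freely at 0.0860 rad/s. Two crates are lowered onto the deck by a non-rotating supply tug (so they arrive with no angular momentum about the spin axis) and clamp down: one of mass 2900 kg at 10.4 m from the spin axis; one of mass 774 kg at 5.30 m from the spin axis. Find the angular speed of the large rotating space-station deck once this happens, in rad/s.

ω_f ≈ 0.0814 rad/s

The added mass arrives with no angular momentum about the spin axis, and any external torque about the spin axis is negligible, so the system's angular momentum is conserved.
I_p = ½(30200)(19.9)² = 5.980e+06 kg·m².
Added inertia Σmr² = (2900)(10.4)² + (774)(5.30)² = 3.354e+05 kg·m²; I_f = 5.980e+06 + 3.354e+05 = 6.315e+06 kg·m².
ω_f = I_p ω_i / I_f = (5.980e+06)(0.0860) / 6.315e+06 = 0.08143 rad/s.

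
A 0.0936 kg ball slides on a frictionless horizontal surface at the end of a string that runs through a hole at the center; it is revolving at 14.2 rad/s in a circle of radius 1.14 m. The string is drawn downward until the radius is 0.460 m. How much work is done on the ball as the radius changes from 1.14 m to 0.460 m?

The constraining force is radial, so m r² ω about the center is conserved.
ω₂ = ω₁ (r₁/r₂)² = (14.2)(1.14/0.460)² = 87.21 rad/s.
W = ΔKE = ½m(v₂² − v₁²) = 63.06 J.

W ≈ 63.1 J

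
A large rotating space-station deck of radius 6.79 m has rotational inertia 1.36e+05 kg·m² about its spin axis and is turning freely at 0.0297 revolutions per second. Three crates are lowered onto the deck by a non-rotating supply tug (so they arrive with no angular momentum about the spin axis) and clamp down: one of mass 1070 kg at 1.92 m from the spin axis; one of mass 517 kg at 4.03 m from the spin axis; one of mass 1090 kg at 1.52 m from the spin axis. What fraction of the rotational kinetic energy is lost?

The added mass arrives with no angular momentum about the spin axis, and any external torque about the spin axis is negligible, so the system's angular momentum is conserved.
Added inertia Σmr² = (1070)(1.92)² + (517)(4.03)² + (1090)(1.52)² = 14860 kg·m²; I_f = 1.360e+05 + 14860 = 1.509e+05 kg·m².
ω_f = I_p ω_i / I_f = (1.360e+05)(0.0297) / 1.509e+05 = 0.02677 rev/s.
KE_i = ½(1.360e+05)(0.1866 rad/s)² = 2368 J; KE_f = ½(1.509e+05)(0.1682)² = 2135 J.
Fraction lost = 0.09850.

fraction ≈ 0.0985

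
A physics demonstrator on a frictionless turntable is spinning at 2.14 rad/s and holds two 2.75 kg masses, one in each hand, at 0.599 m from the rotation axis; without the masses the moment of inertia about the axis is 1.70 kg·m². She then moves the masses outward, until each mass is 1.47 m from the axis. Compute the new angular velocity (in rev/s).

Angular momentum about the spin axis is conserved since the torque about it is zero.
I₁ = 1.70 + 2(2.75)(0.599)² = 3.673 kg·m²; I₂ = 1.70 + 2(2.75)(1.47)² = 13.58 kg·m².
ω₂ = I₁ω₁ / I₂ = (3.673)(2.14 rad/s) / (13.58) = 0.5787 rad/s = 0.09210 rev/s.

ω₂ ≈ 0.0921 rev/s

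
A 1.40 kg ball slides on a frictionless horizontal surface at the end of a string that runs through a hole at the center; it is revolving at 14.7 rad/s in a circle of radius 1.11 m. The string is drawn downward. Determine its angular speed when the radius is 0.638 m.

The constraining force is radial, so m r² ω about the center is conserved.
ω₂ = ω₁ (r₁/r₂)² = (14.7)(1.11/0.638)² = 44.50 rad/s.

ω₂ ≈ 44.5 rad/s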